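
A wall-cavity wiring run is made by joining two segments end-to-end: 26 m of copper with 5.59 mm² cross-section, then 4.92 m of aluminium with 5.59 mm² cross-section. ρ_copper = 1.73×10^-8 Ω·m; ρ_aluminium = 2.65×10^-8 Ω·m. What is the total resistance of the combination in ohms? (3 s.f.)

Segment 1: A = 5.59 mm² = 5.590e-06 m²
R₁ = ρL/A = (1.73×10^-8)(26)/(5.590e-06) = 0.08047 Ω
R₂ = (2.65×10^-8)(4.92)/(5.590e-06) = 0.02332 Ω
R = R₁ + R₂ = 0.104 Ω

0.104 Ω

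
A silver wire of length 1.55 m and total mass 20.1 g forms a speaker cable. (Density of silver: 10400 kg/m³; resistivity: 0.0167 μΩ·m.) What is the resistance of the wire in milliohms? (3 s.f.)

ρ = 0.0167 μΩ·m = 1.67×10^-8 Ω·m
A = m/(density·L) = 0.0201/(10400×1.55) = 1.2469e-06 m²
R = ρL/A = (1.67×10^-8)(1.55)/(1.2469e-06) = 20.8 mΩ

20.8 mΩ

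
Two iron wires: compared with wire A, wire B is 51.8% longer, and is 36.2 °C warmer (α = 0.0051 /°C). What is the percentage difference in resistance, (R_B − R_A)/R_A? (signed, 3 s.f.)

79.8%

R ∝ ρL/d² with ρ ∝ (1+αΔT), so R_B/R_A = (1 + 51.8/100) × (1 + 0.0051×36.2)
= 1.518 × 1.185 = 1.798
(R_B − R_A)/R_A = 1.798 − 1 = 79.8%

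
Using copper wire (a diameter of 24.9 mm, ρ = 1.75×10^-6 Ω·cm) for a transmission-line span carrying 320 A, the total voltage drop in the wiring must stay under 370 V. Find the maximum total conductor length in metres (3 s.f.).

32200 m

ρ = 1.75×10^-6 Ω·cm = 1.75×10^-8 Ω·m
A = π(d/2)² = π(1.2450e-02 m)² = 4.870e-04 m²
L_max = V_max·A/(1·ρI) = (370)(4.870e-04)/(1.75×10^-8×320) = 32200 m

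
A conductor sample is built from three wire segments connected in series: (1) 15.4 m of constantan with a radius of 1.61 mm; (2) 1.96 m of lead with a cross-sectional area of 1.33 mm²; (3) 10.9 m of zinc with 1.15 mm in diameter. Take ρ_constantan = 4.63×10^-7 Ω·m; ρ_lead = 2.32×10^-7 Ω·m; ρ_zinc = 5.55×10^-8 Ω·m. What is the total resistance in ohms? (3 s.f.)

Seg 1: A = πr² = π(1.6100e-03 m)² = 8.143e-06 m²
R_1 = (4.63×10^-7)(15.4)/(8.143e-06) = 0.8756 Ω
Seg 2: A = 1.33 mm² = 1.330e-06 m²
R_2 = (2.32×10^-7)(1.96)/(1.330e-06) = 0.3419 Ω
Seg 3: A = π(d/2)² = π(5.7500e-04 m)² = 1.039e-06 m²
R_3 = (5.55×10^-8)(10.9)/(1.039e-06) = 0.5824 Ω
R_total = R_1 + R_2 + R_3 = 1.80 Ω

1.80 Ω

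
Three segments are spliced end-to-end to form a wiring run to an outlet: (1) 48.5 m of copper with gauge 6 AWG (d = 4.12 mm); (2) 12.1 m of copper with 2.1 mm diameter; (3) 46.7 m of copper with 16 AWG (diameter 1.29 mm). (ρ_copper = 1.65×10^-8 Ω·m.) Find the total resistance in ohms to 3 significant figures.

0.707 Ω

Seg 1: A = π(4.12/2 mm)² = π(2.0600e-03 m)² = 1.333e-05 m²
R_1 = (1.65×10^-8)(48.5)/(1.333e-05) = 0.06003 Ω
Seg 2: A = π(d/2)² = π(1.0500e-03 m)² = 3.464e-06 m²
R_2 = (1.65×10^-8)(12.1)/(3.464e-06) = 0.05764 Ω
Seg 3: A = π(1.29/2 mm)² = π(6.4500e-04 m)² = 1.307e-06 m²
R_3 = (1.65×10^-8)(46.7)/(1.307e-06) = 0.5896 Ω
R_total = R_1 + R_2 + R_3 = 0.707 Ω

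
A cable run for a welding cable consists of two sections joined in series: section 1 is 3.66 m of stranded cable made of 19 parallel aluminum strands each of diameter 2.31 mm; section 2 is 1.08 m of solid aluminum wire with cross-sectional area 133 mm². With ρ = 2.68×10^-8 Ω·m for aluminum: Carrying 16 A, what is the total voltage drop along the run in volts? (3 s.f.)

Section 1: A_strand = π(1.1550e-03)² = 4.191e-06 m²; R₁ = ρL/(N·A_s) = (2.68×10^-8)(3.66)/(19×4.191e-06) = 0.001232 Ω
Section 2: A = 133 mm² = 1.330e-04 m²
R₂ = (2.68×10^-8)(1.08)/(1.330e-04) = 2.176×10^-4 Ω
R = R₁ + R₂ = 0.001449 Ω
V = IR = 16 × 0.001449 = 0.0232 V

0.0232 V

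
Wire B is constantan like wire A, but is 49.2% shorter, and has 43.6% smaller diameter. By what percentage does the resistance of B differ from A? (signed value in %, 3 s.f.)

R ∝ L/d², so R_B/R_A = (1 − 49.2/100) × (1 − 43.6/100)⁻²
= 0.508 × 3.144 = 1.597
(R_B − R_A)/R_A = 1.597 − 1 = 59.7%

59.7%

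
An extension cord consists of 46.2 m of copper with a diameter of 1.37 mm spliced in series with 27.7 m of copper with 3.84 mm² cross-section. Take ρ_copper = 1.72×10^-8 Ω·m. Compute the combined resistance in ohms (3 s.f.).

0.663 Ω

Segment 1: A = π(d/2)² = π(6.8500e-04 m)² = 1.474e-06 m²
R₁ = ρL/A = (1.72×10^-8)(46.2)/(1.474e-06) = 0.5391 Ω
Segment 2: A = 3.84 mm² = 3.840e-06 m²
R₂ = (1.72×10^-8)(27.7)/(3.840e-06) = 0.1241 Ω
R = R₁ + R₂ = 0.663 Ω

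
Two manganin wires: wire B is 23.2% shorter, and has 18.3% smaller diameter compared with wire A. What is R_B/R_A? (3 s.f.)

R ∝ L/d², so R_B/R_A = (1 − 23.2/100) × (1 − 18.3/100)⁻²
= 0.768 × 1.498 = 1.15

1.15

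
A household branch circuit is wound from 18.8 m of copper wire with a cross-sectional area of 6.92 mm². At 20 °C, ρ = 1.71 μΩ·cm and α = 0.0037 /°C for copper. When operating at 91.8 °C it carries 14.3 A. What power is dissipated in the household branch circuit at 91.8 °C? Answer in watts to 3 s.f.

ρ = 1.71 μΩ·cm = 1.71×10^-8 Ω·m
A = 6.92 mm² = 6.920e-06 m²
R₍20₎ = ρL/A = (1.71×10^-8)(18.8)/(6.920e-06) = 0.04646 Ω
R₍91.8₎ = R₍20₎(1 + αΔT) = 0.04646 × (1 + 0.0037×71.8) = 0.0588 Ω
P = I²R = (14.3)² × 0.0588 = 12.0 W

12.0 W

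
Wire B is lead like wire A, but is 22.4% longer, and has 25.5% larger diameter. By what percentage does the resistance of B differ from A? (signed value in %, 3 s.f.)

-22.3%

R ∝ L/d², so R_B/R_A = (1 + 22.4/100) × (1 + 25.5/100)⁻²
= 1.224 × 0.6349 = 0.7771
(R_B − R_A)/R_A = 0.7771 − 1 = -22.3%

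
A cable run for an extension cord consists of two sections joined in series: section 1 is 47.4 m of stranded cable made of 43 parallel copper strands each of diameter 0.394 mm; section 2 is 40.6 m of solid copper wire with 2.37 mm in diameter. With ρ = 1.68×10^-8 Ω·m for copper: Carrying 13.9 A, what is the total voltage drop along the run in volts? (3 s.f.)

4.26 V

Section 1: A_strand = π(1.9700e-04)² = 1.219e-07 m²; R₁ = ρL/(N·A_s) = (1.68×10^-8)(47.4)/(43×1.219e-07) = 0.1519 Ω
Section 2: A = π(d/2)² = π(1.1850e-03 m)² = 4.412e-06 m²
R₂ = (1.68×10^-8)(40.6)/(4.412e-06) = 0.1546 Ω
R = R₁ + R₂ = 0.3065 Ω
V = IR = 13.9 × 0.3065 = 4.26 V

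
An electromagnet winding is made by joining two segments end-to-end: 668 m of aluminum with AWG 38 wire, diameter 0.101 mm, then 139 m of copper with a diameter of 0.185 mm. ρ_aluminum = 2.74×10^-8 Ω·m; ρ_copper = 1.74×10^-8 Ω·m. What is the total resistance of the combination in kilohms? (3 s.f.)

Segment 1: A = π(0.101/2 mm)² = π(5.0500e-05 m)² = 8.012e-09 m²
R₁ = ρL/A = (2.74×10^-8)(668)/(8.012e-09) = 2285 Ω
Segment 2: A = π(d/2)² = π(9.2500e-05 m)² = 2.688e-08 m²
R₂ = (1.74×10^-8)(139)/(2.688e-08) = 89.98 Ω
R = R₁ + R₂ = 2.37 kΩ

2.37 kΩ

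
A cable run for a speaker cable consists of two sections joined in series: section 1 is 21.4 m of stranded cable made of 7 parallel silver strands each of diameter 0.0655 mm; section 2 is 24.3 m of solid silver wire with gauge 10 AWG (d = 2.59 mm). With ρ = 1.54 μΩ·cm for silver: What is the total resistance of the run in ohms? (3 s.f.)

14.0 Ω

ρ = 1.54 μΩ·cm = 1.54×10^-8 Ω·m
Section 1: A_strand = π(3.2750e-05)² = 3.370e-09 m²; R₁ = ρL/(N·A_s) = (1.54×10^-8)(21.4)/(7×3.370e-09) = 13.97 Ω
Section 2: A = π(2.59/2 mm)² = π(1.2950e-03 m)² = 5.269e-06 m²
R₂ = (1.54×10^-8)(24.3)/(5.269e-06) = 0.07103 Ω
R = R₁ + R₂ = 14.0 Ω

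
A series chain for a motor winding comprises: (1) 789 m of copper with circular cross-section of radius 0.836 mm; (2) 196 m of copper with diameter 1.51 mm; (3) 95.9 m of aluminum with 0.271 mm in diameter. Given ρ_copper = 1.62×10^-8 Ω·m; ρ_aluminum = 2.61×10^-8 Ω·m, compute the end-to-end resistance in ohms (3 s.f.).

51.0 Ω

Seg 1: A = πr² = π(8.3600e-04 m)² = 2.196e-06 m²
R_1 = (1.62×10^-8)(789)/(2.196e-06) = 5.821 Ω
Seg 2: A = π(d/2)² = π(7.5500e-04 m)² = 1.791e-06 m²
R_2 = (1.62×10^-8)(196)/(1.791e-06) = 1.773 Ω
Seg 3: A = π(d/2)² = π(1.3550e-04 m)² = 5.768e-08 m²
R_3 = (2.61×10^-8)(95.9)/(5.768e-08) = 43.39 Ω
R_total = R_1 + R_2 + R_3 = 51.0 Ω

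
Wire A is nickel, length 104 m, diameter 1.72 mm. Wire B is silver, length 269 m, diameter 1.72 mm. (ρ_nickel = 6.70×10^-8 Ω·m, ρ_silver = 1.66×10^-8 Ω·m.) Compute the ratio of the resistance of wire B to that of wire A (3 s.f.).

R ∝ ρL/d², so R_B/R_A = (ρ_B/ρ_A) × (L_B/L_A)
= (1.66×10^-8/6.70×10^-8) × (269/104) = 0.641

0.641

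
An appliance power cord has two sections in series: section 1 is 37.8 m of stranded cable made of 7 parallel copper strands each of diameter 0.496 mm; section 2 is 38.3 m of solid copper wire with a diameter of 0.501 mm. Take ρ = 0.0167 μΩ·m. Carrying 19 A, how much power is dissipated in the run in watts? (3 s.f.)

ρ = 0.0167 μΩ·m = 1.67×10^-8 Ω·m
Section 1: A_strand = π(2.4800e-04)² = 1.932e-07 m²; R₁ = ρL/(N·A_s) = (1.67×10^-8)(37.8)/(7×1.932e-07) = 0.4667 Ω
Section 2: A = π(d/2)² = π(2.5050e-04 m)² = 1.971e-07 m²
R₂ = (1.67×10^-8)(38.3)/(1.971e-07) = 3.245 Ω
R = R₁ + R₂ = 3.711 Ω
P = I²R = (19)² × 3.711 = 1340 W

1340 W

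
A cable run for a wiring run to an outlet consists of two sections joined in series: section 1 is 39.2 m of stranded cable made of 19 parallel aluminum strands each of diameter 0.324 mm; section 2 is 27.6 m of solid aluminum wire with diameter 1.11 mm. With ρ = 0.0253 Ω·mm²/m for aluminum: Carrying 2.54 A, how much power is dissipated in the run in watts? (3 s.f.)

8.74 W

ρ = 0.0253 Ω·mm²/m = 2.53×10^-8 Ω·m
Section 1: A_strand = π(1.6200e-04)² = 8.245e-08 m²; R₁ = ρL/(N·A_s) = (2.53×10^-8)(39.2)/(19×8.245e-08) = 0.6331 Ω
Section 2: A = π(d/2)² = π(5.5500e-04 m)² = 9.677e-07 m²
R₂ = (2.53×10^-8)(27.6)/(9.677e-07) = 0.7216 Ω
R = R₁ + R₂ = 1.355 Ω
P = I²R = (2.54)² × 1.355 = 8.74 W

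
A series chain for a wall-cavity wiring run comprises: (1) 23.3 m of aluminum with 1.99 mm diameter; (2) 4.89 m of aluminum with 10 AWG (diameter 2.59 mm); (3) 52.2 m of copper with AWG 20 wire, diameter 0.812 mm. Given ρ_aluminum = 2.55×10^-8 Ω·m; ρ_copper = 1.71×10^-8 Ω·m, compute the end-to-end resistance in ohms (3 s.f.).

Seg 1: A = π(d/2)² = π(9.9500e-04 m)² = 3.110e-06 m²
R_1 = (2.55×10^-8)(23.3)/(3.110e-06) = 0.191 Ω
Seg 2: A = π(2.59/2 mm)² = π(1.2950e-03 m)² = 5.269e-06 m²
R_2 = (2.55×10^-8)(4.89)/(5.269e-06) = 0.02367 Ω
Seg 3: A = π(0.812/2 mm)² = π(4.0600e-04 m)² = 5.178e-07 m²
R_3 = (1.71×10^-8)(52.2)/(5.178e-07) = 1.724 Ω
R_total = R_1 + R_2 + R_3 = 1.94 Ω

1.94 Ω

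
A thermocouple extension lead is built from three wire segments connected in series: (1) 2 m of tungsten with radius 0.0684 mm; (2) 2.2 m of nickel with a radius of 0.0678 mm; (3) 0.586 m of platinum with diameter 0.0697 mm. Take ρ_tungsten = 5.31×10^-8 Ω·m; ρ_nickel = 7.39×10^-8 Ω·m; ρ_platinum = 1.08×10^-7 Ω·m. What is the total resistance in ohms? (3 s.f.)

Seg 1: A = πr² = π(6.8400e-05 m)² = 1.470e-08 m²
R_1 = (5.31×10^-8)(2)/(1.470e-08) = 7.225 Ω
Seg 2: A = πr² = π(6.7800e-05 m)² = 1.444e-08 m²
R_2 = (7.39×10^-8)(2.2)/(1.444e-08) = 11.26 Ω
Seg 3: A = π(d/2)² = π(3.4850e-05 m)² = 3.816e-09 m²
R_3 = (1.08×10^-7)(0.586)/(3.816e-09) = 16.59 Ω
R_total = R_1 + R_2 + R_3 = 35.1 Ω

35.1 Ω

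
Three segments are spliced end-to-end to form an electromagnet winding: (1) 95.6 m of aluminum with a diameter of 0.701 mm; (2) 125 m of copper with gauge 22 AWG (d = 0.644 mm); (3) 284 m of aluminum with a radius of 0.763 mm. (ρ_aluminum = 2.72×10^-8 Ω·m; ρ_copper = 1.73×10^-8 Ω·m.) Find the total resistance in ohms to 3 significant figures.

17.6 Ω

Seg 1: A = π(d/2)² = π(3.5050e-04 m)² = 3.859e-07 m²
R_1 = (2.72×10^-8)(95.6)/(3.859e-07) = 6.738 Ω
Seg 2: A = π(0.644/2 mm)² = π(3.2200e-04 m)² = 3.257e-07 m²
R_2 = (1.73×10^-8)(125)/(3.257e-07) = 6.639 Ω
Seg 3: A = πr² = π(7.6300e-04 m)² = 1.829e-06 m²
R_3 = (2.72×10^-8)(284)/(1.829e-06) = 4.224 Ω
R_total = R_1 + R_2 + R_3 = 17.6 Ω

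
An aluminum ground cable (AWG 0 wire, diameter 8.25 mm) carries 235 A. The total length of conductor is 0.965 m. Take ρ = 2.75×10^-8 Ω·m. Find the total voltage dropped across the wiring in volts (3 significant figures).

0.117 V

A = π(8.25/2 mm)² = π(4.1250e-03 m)² = 5.346e-05 m²
R = ρL/A = (2.75×10^-8)(0.965)/(5.346e-05) = 4.964×10^-4 Ω
V = IR = 235 × 4.964×10^-4 = 0.117 V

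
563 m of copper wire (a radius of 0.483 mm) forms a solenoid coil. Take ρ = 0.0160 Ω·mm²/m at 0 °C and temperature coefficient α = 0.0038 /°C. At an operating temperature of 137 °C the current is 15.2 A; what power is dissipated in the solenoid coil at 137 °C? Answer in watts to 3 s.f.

4320 W

ρ = 0.0160 Ω·mm²/m = 1.60×10^-8 Ω·m
A = πr² = π(4.8300e-04 m)² = 7.329e-07 m²
R₍0₎ = ρL/A = (1.60×10^-8)(563)/(7.329e-07) = 12.29 Ω
R₍137₎ = R₍0₎(1 + αΔT) = 12.29 × (1 + 0.0038×137) = 18.69 Ω
P = I²R = (15.2)² × 18.69 = 4320 W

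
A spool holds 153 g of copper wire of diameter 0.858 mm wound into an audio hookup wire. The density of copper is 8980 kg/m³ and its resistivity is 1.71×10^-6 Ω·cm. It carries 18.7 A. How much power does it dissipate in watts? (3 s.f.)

305 W

ρ = 1.71×10^-6 Ω·cm = 1.71×10^-8 Ω·m
A = π(d/2)² = π(4.2900e-04 m)² = 5.7818e-07 m²
L = m/(density·A) = 0.153/(8980×5.7818e-07) = 29.47 m
R = ρL/A = (1.71×10^-8)(29.47)/(5.7818e-07) = 0.8715 Ω
P = I²R = (18.7)² × 0.8715 = 305 W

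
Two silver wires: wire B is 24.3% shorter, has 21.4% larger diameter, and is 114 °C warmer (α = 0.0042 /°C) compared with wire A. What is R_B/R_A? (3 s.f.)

R ∝ ρL/d² with ρ ∝ (1+αΔT), so R_B/R_A = (1 − 24.3/100) × (1 + 21.4/100)⁻² × (1 + 0.0042×114)
= 0.757 × 0.6785 × 1.479 = 0.760

0.760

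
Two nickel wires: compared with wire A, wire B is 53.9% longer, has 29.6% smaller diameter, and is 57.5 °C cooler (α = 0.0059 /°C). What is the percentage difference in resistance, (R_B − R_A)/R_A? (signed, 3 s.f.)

105%

R ∝ ρL/d² with ρ ∝ (1+αΔT), so R_B/R_A = (1 + 53.9/100) × (1 − 29.6/100)⁻² × (1 − 0.0059×57.5)
= 1.539 × 2.018 × 0.6607 = 2.052
(R_B − R_A)/R_A = 2.052 − 1 = 105%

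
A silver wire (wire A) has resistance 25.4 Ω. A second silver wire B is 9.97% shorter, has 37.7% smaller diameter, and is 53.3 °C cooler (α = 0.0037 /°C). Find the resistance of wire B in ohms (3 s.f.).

R ∝ ρL/d² with ρ ∝ (1+αΔT), so R_B/R_A = (1 − 9.97/100) × (1 − 37.7/100)⁻² × (1 − 0.0037×53.3)
= 0.9003 × 2.576 × 0.8028 = 1.862
R_B = 1.862 × 25.4 = 47.3 Ω

47.3 Ω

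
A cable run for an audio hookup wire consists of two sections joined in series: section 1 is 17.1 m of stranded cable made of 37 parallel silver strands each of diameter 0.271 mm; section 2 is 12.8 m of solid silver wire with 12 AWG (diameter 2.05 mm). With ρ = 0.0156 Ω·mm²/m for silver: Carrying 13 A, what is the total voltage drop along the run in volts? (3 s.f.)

2.41 V

ρ = 0.0156 Ω·mm²/m = 1.56×10^-8 Ω·m
Section 1: A_strand = π(1.3550e-04)² = 5.768e-08 m²; R₁ = ρL/(N·A_s) = (1.56×10^-8)(17.1)/(37×5.768e-08) = 0.125 Ω
Section 2: A = π(2.05/2 mm)² = π(1.0250e-03 m)² = 3.301e-06 m²
R₂ = (1.56×10^-8)(12.8)/(3.301e-06) = 0.0605 Ω
R = R₁ + R₂ = 0.1855 Ω
V = IR = 13 × 0.1855 = 2.41 V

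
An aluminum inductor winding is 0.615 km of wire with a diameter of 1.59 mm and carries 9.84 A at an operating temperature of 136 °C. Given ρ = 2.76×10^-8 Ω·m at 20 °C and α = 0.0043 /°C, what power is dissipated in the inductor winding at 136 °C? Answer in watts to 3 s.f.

1240 W

A = π(d/2)² = π(7.9500e-04 m)² = 1.986e-06 m²
R₍20₎ = ρL/A = (2.76×10^-8)(615)/(1.986e-06) = 8.549 Ω
R₍136₎ = R₍20₎(1 + αΔT) = 8.549 × (1 + 0.0043×116) = 12.81 Ω
P = I²R = (9.84)² × 12.81 = 1240 W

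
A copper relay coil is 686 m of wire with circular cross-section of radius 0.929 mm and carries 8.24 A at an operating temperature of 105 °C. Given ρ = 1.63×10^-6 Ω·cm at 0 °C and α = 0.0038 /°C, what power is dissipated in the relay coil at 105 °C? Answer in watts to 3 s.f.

ρ = 1.63×10^-6 Ω·cm = 1.63×10^-8 Ω·m
A = πr² = π(9.2900e-04 m)² = 2.711e-06 m²
R₍0₎ = ρL/A = (1.63×10^-8)(686)/(2.711e-06) = 4.124 Ω
R₍105₎ = R₍0₎(1 + αΔT) = 4.124 × (1 + 0.0038×105) = 5.77 Ω
P = I²R = (8.24)² × 5.77 = 392 W

392 W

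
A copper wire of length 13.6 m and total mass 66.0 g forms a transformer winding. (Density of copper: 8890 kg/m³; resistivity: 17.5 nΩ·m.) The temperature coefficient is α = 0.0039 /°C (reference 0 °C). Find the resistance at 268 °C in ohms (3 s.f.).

ρ = 17.5 nΩ·m = 1.75×10^-8 Ω·m
A = m/(density·L) = 0.066/(8890×13.6) = 5.4589e-07 m²
R = ρL/A = (1.75×10^-8)(13.6)/(5.4589e-07) = 0.436 Ω
R(268 °C) = 0.436 × (1 + 0.0039×268) = 0.892 Ω

0.892 Ω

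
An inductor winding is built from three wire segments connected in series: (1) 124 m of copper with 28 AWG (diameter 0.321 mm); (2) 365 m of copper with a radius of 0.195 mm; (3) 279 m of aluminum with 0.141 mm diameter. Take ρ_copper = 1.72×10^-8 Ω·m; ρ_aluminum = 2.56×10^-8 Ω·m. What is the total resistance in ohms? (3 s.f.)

Seg 1: A = π(0.321/2 mm)² = π(1.6050e-04 m)² = 8.093e-08 m²
R_1 = (1.72×10^-8)(124)/(8.093e-08) = 26.35 Ω
Seg 2: A = πr² = π(1.9500e-04 m)² = 1.195e-07 m²
R_2 = (1.72×10^-8)(365)/(1.195e-07) = 52.55 Ω
Seg 3: A = π(d/2)² = π(7.0500e-05 m)² = 1.561e-08 m²
R_3 = (2.56×10^-8)(279)/(1.561e-08) = 457.4 Ω
R_total = R_1 + R_2 + R_3 = 536 Ω

536 Ω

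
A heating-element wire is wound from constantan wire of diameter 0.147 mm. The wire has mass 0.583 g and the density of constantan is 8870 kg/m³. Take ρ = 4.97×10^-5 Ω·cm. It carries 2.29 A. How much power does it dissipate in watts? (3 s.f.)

ρ = 4.97×10^-5 Ω·cm = 4.97×10^-7 Ω·m
A = π(d/2)² = π(7.3500e-05 m)² = 1.6972e-08 m²
L = m/(density·A) = 5.830×10^-4/(8870×1.6972e-08) = 3.873 m
R = ρL/A = (4.97×10^-7)(3.873)/(1.6972e-08) = 113.4 Ω
P = I²R = (2.29)² × 113.4 = 595 W

595 W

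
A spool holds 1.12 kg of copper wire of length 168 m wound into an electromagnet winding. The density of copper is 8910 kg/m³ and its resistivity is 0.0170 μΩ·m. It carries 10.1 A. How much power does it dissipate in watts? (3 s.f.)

389 W

ρ = 0.0170 μΩ·m = 1.70×10^-8 Ω·m
A = m/(density·L) = 1.12/(8910×168) = 7.4822e-07 m²
R = ρL/A = (1.70×10^-8)(168)/(7.4822e-07) = 3.817 Ω
P = I²R = (10.1)² × 3.817 = 389 W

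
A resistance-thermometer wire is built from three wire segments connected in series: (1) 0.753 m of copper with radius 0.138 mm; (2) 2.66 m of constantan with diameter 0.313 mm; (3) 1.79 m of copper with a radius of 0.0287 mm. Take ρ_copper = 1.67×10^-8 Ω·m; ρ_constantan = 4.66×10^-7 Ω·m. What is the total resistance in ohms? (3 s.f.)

Seg 1: A = πr² = π(1.3800e-04 m)² = 5.983e-08 m²
R_1 = (1.67×10^-8)(0.753)/(5.983e-08) = 0.2102 Ω
Seg 2: A = π(d/2)² = π(1.5650e-04 m)² = 7.694e-08 m²
R_2 = (4.66×10^-7)(2.66)/(7.694e-08) = 16.11 Ω
Seg 3: A = πr² = π(2.8700e-05 m)² = 2.588e-09 m²
R_3 = (1.67×10^-8)(1.79)/(2.588e-09) = 11.55 Ω
R_total = R_1 + R_2 + R_3 = 27.9 Ω

27.9 Ω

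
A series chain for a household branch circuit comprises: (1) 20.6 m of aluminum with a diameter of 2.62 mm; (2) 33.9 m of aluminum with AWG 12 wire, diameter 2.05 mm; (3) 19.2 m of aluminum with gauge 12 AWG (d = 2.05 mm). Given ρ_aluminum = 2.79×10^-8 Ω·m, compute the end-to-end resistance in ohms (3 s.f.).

0.555 Ω

Seg 1: A = π(d/2)² = π(1.3100e-03 m)² = 5.391e-06 m²
R_1 = (2.79×10^-8)(20.6)/(5.391e-06) = 0.1066 Ω
Seg 2: A = π(2.05/2 mm)² = π(1.0250e-03 m)² = 3.301e-06 m²
R_2 = (2.79×10^-8)(33.9)/(3.301e-06) = 0.2866 Ω
Seg 3: A = π(2.05/2 mm)² = π(1.0250e-03 m)² = 3.301e-06 m²
R_3 = (2.79×10^-8)(19.2)/(3.301e-06) = 0.1623 Ω
R_total = R_1 + R_2 + R_3 = 0.555 Ω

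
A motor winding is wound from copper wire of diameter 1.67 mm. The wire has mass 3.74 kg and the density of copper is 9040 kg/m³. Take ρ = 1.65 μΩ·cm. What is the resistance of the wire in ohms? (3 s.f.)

1.42 Ω

ρ = 1.65 μΩ·cm = 1.65×10^-8 Ω·m
A = π(d/2)² = π(8.3500e-04 m)² = 2.1904e-06 m²
L = m/(density·A) = 3.74/(9040×2.1904e-06) = 188.9 m
R = ρL/A = (1.65×10^-8)(188.9)/(2.1904e-06) = 1.42 Ω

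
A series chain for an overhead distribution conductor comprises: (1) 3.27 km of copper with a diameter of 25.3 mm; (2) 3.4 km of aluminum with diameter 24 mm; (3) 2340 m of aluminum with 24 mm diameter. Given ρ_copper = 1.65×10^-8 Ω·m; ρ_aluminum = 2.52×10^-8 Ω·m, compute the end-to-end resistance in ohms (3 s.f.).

0.427 Ω

Seg 1: A = π(d/2)² = π(1.2650e-02 m)² = 5.027e-04 m²
R_1 = (1.65×10^-8)(3270)/(5.027e-04) = 0.1073 Ω
Seg 2: A = π(d/2)² = π(1.2000e-02 m)² = 4.524e-04 m²
R_2 = (2.52×10^-8)(3400)/(4.524e-04) = 0.1894 Ω
Seg 3: A = π(d/2)² = π(1.2000e-02 m)² = 4.524e-04 m²
R_3 = (2.52×10^-8)(2340)/(4.524e-04) = 0.1303 Ω
R_total = R_1 + R_2 + R_3 = 0.427 Ω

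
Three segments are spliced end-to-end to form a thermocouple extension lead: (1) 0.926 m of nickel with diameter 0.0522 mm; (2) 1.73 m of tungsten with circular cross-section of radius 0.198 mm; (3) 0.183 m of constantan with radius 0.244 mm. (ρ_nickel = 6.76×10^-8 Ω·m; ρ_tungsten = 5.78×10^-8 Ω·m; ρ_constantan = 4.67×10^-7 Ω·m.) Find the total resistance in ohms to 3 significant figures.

Seg 1: A = π(d/2)² = π(2.6100e-05 m)² = 2.140e-09 m²
R_1 = (6.76×10^-8)(0.926)/(2.140e-09) = 29.25 Ω
Seg 2: A = πr² = π(1.9800e-04 m)² = 1.232e-07 m²
R_2 = (5.78×10^-8)(1.73)/(1.232e-07) = 0.8119 Ω
Seg 3: A = πr² = π(2.4400e-04 m)² = 1.870e-07 m²
R_3 = (4.67×10^-7)(0.183)/(1.870e-07) = 0.4569 Ω
R_total = R_1 + R_2 + R_3 = 30.5 Ω

30.5 Ω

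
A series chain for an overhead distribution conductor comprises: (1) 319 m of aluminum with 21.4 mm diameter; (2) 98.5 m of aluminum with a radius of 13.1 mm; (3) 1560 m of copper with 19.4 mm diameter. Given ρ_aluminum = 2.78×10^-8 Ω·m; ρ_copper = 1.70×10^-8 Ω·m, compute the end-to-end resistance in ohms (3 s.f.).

Seg 1: A = π(d/2)² = π(1.0700e-02 m)² = 3.597e-04 m²
R_1 = (2.78×10^-8)(319)/(3.597e-04) = 0.02466 Ω
Seg 2: A = πr² = π(1.3100e-02 m)² = 5.391e-04 m²
R_2 = (2.78×10^-8)(98.5)/(5.391e-04) = 0.005079 Ω
Seg 3: A = π(d/2)² = π(9.7000e-03 m)² = 2.956e-04 m²
R_3 = (1.70×10^-8)(1560)/(2.956e-04) = 0.08972 Ω
R_total = R_1 + R_2 + R_3 = 0.119 Ω

0.119 Ω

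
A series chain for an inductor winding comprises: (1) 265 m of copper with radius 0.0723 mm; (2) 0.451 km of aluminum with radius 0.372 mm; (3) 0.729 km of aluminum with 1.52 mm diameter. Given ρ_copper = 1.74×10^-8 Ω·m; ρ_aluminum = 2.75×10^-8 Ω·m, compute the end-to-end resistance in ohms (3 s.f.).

Seg 1: A = πr² = π(7.2300e-05 m)² = 1.642e-08 m²
R_1 = (1.74×10^-8)(265)/(1.642e-08) = 280.8 Ω
Seg 2: A = πr² = π(3.7200e-04 m)² = 4.347e-07 m²
R_2 = (2.75×10^-8)(451)/(4.347e-07) = 28.53 Ω
Seg 3: A = π(d/2)² = π(7.6000e-04 m)² = 1.815e-06 m²
R_3 = (2.75×10^-8)(729)/(1.815e-06) = 11.05 Ω
R_total = R_1 + R_2 + R_3 = 320 Ω

320 Ω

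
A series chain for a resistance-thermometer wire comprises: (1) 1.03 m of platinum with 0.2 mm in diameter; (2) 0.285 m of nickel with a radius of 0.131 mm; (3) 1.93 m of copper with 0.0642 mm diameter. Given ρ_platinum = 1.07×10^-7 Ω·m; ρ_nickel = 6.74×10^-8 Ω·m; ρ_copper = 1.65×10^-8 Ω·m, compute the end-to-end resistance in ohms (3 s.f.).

13.7 Ω

Seg 1: A = π(d/2)² = π(1.0000e-04 m)² = 3.142e-08 m²
R_1 = (1.07×10^-7)(1.03)/(3.142e-08) = 3.508 Ω
Seg 2: A = πr² = π(1.3100e-04 m)² = 5.391e-08 m²
R_2 = (6.74×10^-8)(0.285)/(5.391e-08) = 0.3563 Ω
Seg 3: A = π(d/2)² = π(3.2100e-05 m)² = 3.237e-09 m²
R_3 = (1.65×10^-8)(1.93)/(3.237e-09) = 9.837 Ω
R_total = R_1 + R_2 + R_3 = 13.7 Ω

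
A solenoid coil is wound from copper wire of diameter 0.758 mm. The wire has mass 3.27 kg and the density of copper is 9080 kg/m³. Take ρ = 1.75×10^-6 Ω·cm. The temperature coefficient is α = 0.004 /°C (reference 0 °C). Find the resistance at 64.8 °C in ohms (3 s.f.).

39.0 Ω

ρ = 1.75×10^-6 Ω·cm = 1.75×10^-8 Ω·m
A = π(d/2)² = π(3.7900e-04 m)² = 4.5126e-07 m²
L = m/(density·A) = 3.27/(9080×4.5126e-07) = 798.1 m
R = ρL/A = (1.75×10^-8)(798.1)/(4.5126e-07) = 30.95 Ω
R(64.8 °C) = 30.95 × (1 + 0.004×64.8) = 39.0 Ω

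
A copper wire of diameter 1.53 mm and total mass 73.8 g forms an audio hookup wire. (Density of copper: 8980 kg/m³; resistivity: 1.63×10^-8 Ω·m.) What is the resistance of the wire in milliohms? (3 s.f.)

A = π(d/2)² = π(7.6500e-04 m)² = 1.8385e-06 m²
L = m/(density·A) = 0.0738/(8980×1.8385e-06) = 4.47 m
R = ρL/A = (1.63×10^-8)(4.47)/(1.8385e-06) = 39.6 mΩ

39.6 mΩ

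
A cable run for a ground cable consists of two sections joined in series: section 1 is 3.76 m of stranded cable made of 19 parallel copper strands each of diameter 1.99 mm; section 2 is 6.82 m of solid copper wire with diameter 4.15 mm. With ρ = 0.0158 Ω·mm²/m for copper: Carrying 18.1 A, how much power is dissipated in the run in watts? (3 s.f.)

ρ = 0.0158 Ω·mm²/m = 1.58×10^-8 Ω·m
Section 1: A_strand = π(9.9500e-04)² = 3.110e-06 m²; R₁ = ρL/(N·A_s) = (1.58×10^-8)(3.76)/(19×3.110e-06) = 0.001005 Ω
Section 2: A = π(d/2)² = π(2.0750e-03 m)² = 1.353e-05 m²
R₂ = (1.58×10^-8)(6.82)/(1.353e-05) = 0.007966 Ω
R = R₁ + R₂ = 0.008972 Ω
P = I²R = (18.1)² × 0.008972 = 2.94 W

2.94 W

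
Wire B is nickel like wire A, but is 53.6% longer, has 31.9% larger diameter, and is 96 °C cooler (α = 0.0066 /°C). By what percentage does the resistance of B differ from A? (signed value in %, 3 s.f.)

-67.7%

R ∝ ρL/d² with ρ ∝ (1+αΔT), so R_B/R_A = (1 + 53.6/100) × (1 + 31.9/100)⁻² × (1 − 0.0066×96)
= 1.536 × 0.5748 × 0.3664 = 0.3235
(R_B − R_A)/R_A = 0.3235 − 1 = -67.7%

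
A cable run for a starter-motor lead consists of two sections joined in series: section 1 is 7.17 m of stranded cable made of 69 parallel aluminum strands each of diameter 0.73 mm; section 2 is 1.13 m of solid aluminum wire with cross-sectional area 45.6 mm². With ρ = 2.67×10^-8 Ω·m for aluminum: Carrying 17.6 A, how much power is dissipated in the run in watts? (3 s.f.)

2.26 W

Section 1: A_strand = π(3.6500e-04)² = 4.185e-07 m²; R₁ = ρL/(N·A_s) = (2.67×10^-8)(7.17)/(69×4.185e-07) = 0.006629 Ω
Section 2: A = 45.6 mm² = 4.560e-05 m²
R₂ = (2.67×10^-8)(1.13)/(4.560e-05) = 6.616×10^-4 Ω
R = R₁ + R₂ = 0.007291 Ω
P = I²R = (17.6)² × 0.007291 = 2.26 W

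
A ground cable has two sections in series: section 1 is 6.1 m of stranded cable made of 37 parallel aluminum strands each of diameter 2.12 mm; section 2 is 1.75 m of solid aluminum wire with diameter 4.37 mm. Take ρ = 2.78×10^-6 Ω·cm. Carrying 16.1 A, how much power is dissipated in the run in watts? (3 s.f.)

ρ = 2.78×10^-6 Ω·cm = 2.78×10^-8 Ω·m
Section 1: A_strand = π(1.0600e-03)² = 3.530e-06 m²; R₁ = ρL/(N·A_s) = (2.78×10^-8)(6.1)/(37×3.530e-06) = 0.001298 Ω
Section 2: A = π(d/2)² = π(2.1850e-03 m)² = 1.500e-05 m²
R₂ = (2.78×10^-8)(1.75)/(1.500e-05) = 0.003244 Ω
R = R₁ + R₂ = 0.004542 Ω
P = I²R = (16.1)² × 0.004542 = 1.18 W

1.18 W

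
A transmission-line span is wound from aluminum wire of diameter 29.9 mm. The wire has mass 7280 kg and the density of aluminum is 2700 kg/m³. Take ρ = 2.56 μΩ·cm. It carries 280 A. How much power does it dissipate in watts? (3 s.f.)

ρ = 2.56 μΩ·cm = 2.56×10^-8 Ω·m
A = π(d/2)² = π(1.4950e-02 m)² = 7.0215e-04 m²
L = m/(density·A) = 7280/(2700×7.0215e-04) = 3840 m
R = ρL/A = (2.56×10^-8)(3840)/(7.0215e-04) = 0.14 Ω
P = I²R = (280)² × 0.14 = 11000 W

11000 W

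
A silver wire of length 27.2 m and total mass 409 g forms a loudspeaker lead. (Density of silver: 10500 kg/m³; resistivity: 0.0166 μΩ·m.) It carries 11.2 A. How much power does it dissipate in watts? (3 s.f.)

39.6 W

ρ = 0.0166 μΩ·m = 1.66×10^-8 Ω·m
A = m/(density·L) = 0.409/(10500×27.2) = 1.4321e-06 m²
R = ρL/A = (1.66×10^-8)(27.2)/(1.4321e-06) = 0.3153 Ω
P = I²R = (11.2)² × 0.3153 = 39.6 W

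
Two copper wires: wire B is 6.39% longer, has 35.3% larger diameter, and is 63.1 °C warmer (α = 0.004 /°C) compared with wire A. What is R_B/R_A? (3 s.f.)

0.728

R ∝ ρL/d² with ρ ∝ (1+αΔT), so R_B/R_A = (1 + 6.39/100) × (1 + 35.3/100)⁻² × (1 + 0.004×63.1)
= 1.064 × 0.5463 × 1.252 = 0.728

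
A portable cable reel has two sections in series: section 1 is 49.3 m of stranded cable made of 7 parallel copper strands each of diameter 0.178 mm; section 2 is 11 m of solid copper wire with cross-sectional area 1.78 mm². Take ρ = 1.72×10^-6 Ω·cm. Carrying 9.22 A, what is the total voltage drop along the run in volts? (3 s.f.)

ρ = 1.72×10^-6 Ω·cm = 1.72×10^-8 Ω·m
Section 1: A_strand = π(8.9000e-05)² = 2.488e-08 m²; R₁ = ρL/(N·A_s) = (1.72×10^-8)(49.3)/(7×2.488e-08) = 4.868 Ω
Section 2: A = 1.78 mm² = 1.780e-06 m²
R₂ = (1.72×10^-8)(11)/(1.780e-06) = 0.1063 Ω
R = R₁ + R₂ = 4.974 Ω
V = IR = 9.22 × 4.974 = 45.9 V

45.9 V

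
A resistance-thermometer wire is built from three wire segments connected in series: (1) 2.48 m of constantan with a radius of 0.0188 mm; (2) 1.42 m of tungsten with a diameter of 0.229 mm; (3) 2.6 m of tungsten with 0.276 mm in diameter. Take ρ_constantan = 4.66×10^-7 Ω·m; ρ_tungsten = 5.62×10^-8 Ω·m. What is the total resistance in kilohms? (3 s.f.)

Seg 1: A = πr² = π(1.8800e-05 m)² = 1.110e-09 m²
R_1 = (4.66×10^-7)(2.48)/(1.110e-09) = 1041 Ω
Seg 2: A = π(d/2)² = π(1.1450e-04 m)² = 4.119e-08 m²
R_2 = (5.62×10^-8)(1.42)/(4.119e-08) = 1.938 Ω
Seg 3: A = π(d/2)² = π(1.3800e-04 m)² = 5.983e-08 m²
R_3 = (5.62×10^-8)(2.6)/(5.983e-08) = 2.442 Ω
R_total = R_1 + R_2 + R_3 = 1.05 kΩ

1.05 kΩ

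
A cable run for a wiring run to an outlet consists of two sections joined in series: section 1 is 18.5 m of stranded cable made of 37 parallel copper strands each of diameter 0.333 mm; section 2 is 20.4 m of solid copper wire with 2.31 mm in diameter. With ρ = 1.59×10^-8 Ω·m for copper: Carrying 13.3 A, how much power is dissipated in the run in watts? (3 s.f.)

Section 1: A_strand = π(1.6650e-04)² = 8.709e-08 m²; R₁ = ρL/(N·A_s) = (1.59×10^-8)(18.5)/(37×8.709e-08) = 0.09128 Ω
Section 2: A = π(d/2)² = π(1.1550e-03 m)² = 4.191e-06 m²
R₂ = (1.59×10^-8)(20.4)/(4.191e-06) = 0.0774 Ω
R = R₁ + R₂ = 0.1687 Ω
P = I²R = (13.3)² × 0.1687 = 29.8 W

29.8 W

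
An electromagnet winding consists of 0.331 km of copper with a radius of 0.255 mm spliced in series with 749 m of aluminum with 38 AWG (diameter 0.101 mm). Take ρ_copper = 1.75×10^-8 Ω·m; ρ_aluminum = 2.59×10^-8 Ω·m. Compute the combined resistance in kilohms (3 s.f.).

Segment 1: A = πr² = π(2.5500e-04 m)² = 2.043e-07 m²
R₁ = ρL/A = (1.75×10^-8)(331)/(2.043e-07) = 28.36 Ω
Segment 2: A = π(0.101/2 mm)² = π(5.0500e-05 m)² = 8.012e-09 m²
R₂ = (2.59×10^-8)(749)/(8.012e-09) = 2421 Ω
R = R₁ + R₂ = 2.45 kΩ

2.45 kΩ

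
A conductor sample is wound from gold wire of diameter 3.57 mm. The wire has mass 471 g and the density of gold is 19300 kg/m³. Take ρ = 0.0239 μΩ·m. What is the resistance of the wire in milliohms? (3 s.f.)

5.82 mΩ

ρ = 0.0239 μΩ·m = 2.39×10^-8 Ω·m
A = π(d/2)² = π(1.7850e-03 m)² = 1.0010e-05 m²
L = m/(density·A) = 0.471/(19300×1.0010e-05) = 2.438 m
R = ρL/A = (2.39×10^-8)(2.438)/(1.0010e-05) = 5.82 mΩ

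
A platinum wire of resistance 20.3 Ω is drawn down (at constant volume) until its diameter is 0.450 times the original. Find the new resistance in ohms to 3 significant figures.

495 Ω

Volume constant ⇒ L' = L/r² with r = 0.45. R' = ρL'/A' = ρ(L/r²)/(πr²d₀²/4) = R/r⁴.
R' = 24.39 × 20.3 = 495 Ω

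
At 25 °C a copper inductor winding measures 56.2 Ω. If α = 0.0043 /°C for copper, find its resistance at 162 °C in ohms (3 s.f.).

89.3 Ω

ΔT = 162 − 25 = 137 °C
R = R₀(1 + αΔT) = 56.2 × (1 + 0.0043×137) = 56.2 × 1.589 = 89.3 Ω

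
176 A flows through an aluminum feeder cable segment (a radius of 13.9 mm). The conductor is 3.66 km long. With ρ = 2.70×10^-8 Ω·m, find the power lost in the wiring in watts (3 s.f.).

A = πr² = π(1.3900e-02 m)² = 6.070e-04 m²
R = ρL/A = (2.70×10^-8)(3660)/(6.070e-04) = 0.1628 Ω
P = I²R = (176)² × 0.1628 = 5040 W

5040 W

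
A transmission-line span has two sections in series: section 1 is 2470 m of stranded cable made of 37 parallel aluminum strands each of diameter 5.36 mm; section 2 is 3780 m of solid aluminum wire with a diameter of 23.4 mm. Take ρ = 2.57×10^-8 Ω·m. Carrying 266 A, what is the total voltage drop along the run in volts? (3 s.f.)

Section 1: A_strand = π(2.6800e-03)² = 2.256e-05 m²; R₁ = ρL/(N·A_s) = (2.57×10^-8)(2470)/(37×2.256e-05) = 0.07603 Ω
Section 2: A = π(d/2)² = π(1.1700e-02 m)² = 4.301e-04 m²
R₂ = (2.57×10^-8)(3780)/(4.301e-04) = 0.2259 Ω
R = R₁ + R₂ = 0.3019 Ω
V = IR = 266 × 0.3019 = 80.3 V

80.3 V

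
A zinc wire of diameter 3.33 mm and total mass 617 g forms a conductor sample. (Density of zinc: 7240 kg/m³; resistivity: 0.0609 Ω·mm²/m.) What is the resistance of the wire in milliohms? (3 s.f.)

68.4 mΩ

ρ = 0.0609 Ω·mm²/m = 6.09×10^-8 Ω·m
A = π(d/2)² = π(1.6650e-03 m)² = 8.7092e-06 m²
L = m/(density·A) = 0.617/(7240×8.7092e-06) = 9.785 m
R = ρL/A = (6.09×10^-8)(9.785)/(8.7092e-06) = 68.4 mΩ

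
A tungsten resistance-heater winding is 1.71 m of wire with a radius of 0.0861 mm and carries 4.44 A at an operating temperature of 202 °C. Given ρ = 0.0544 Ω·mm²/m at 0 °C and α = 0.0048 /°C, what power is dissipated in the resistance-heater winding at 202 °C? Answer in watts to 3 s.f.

ρ = 0.0544 Ω·mm²/m = 5.44×10^-8 Ω·m
A = πr² = π(8.6100e-05 m)² = 2.329e-08 m²
R₍0₎ = ρL/A = (5.44×10^-8)(1.71)/(2.329e-08) = 3.994 Ω
R₍202₎ = R₍0₎(1 + αΔT) = 3.994 × (1 + 0.0048×202) = 7.867 Ω
P = I²R = (4.44)² × 7.867 = 155 W

155 W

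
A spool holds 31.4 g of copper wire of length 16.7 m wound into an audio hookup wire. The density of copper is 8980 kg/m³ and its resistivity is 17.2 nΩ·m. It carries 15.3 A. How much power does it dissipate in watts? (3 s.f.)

ρ = 17.2 nΩ·m = 1.72×10^-8 Ω·m
A = m/(density·L) = 0.0314/(8980×16.7) = 2.0938e-07 m²
R = ρL/A = (1.72×10^-8)(16.7)/(2.0938e-07) = 1.372 Ω
P = I²R = (15.3)² × 1.372 = 321 W

321 W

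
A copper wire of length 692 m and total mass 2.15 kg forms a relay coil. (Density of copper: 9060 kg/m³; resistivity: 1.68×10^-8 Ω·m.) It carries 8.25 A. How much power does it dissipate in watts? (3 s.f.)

A = m/(density·L) = 2.15/(9060×692) = 3.4293e-07 m²
R = ρL/A = (1.68×10^-8)(692)/(3.4293e-07) = 33.9 Ω
P = I²R = (8.25)² × 33.9 = 2310 W

2310 W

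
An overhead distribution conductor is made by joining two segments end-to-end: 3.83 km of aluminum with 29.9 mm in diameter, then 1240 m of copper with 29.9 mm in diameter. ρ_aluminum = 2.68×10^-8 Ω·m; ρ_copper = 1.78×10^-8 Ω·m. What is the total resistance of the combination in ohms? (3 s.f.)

Segment 1: A = π(d/2)² = π(1.4950e-02 m)² = 7.022e-04 m²
R₁ = ρL/A = (2.68×10^-8)(3830)/(7.022e-04) = 0.1462 Ω
R₂ = (1.78×10^-8)(1240)/(7.022e-04) = 0.03143 Ω
R = R₁ + R₂ = 0.178 Ω

0.178 Ω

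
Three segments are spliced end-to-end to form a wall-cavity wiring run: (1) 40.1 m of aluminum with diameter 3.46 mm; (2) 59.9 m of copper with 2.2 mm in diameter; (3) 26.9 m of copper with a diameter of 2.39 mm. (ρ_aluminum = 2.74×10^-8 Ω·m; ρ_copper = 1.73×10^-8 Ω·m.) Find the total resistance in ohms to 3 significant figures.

Seg 1: A = π(d/2)² = π(1.7300e-03 m)² = 9.402e-06 m²
R_1 = (2.74×10^-8)(40.1)/(9.402e-06) = 0.1169 Ω
Seg 2: A = π(d/2)² = π(1.1000e-03 m)² = 3.801e-06 m²
R_2 = (1.73×10^-8)(59.9)/(3.801e-06) = 0.2726 Ω
Seg 3: A = π(d/2)² = π(1.1950e-03 m)² = 4.486e-06 m²
R_3 = (1.73×10^-8)(26.9)/(4.486e-06) = 0.1037 Ω
R_total = R_1 + R_2 + R_3 = 0.493 Ω

0.493 Ω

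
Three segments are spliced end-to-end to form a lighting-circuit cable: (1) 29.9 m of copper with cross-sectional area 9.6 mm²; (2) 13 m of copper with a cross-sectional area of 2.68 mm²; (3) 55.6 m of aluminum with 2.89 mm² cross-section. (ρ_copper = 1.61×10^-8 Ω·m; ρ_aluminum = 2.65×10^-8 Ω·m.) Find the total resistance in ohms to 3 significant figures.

Seg 1: A = 9.6 mm² = 9.600e-06 m²
R_1 = (1.61×10^-8)(29.9)/(9.600e-06) = 0.05014 Ω
Seg 2: A = 2.68 mm² = 2.680e-06 m²
R_2 = (1.61×10^-8)(13)/(2.680e-06) = 0.0781 Ω
Seg 3: A = 2.89 mm² = 2.890e-06 m²
R_3 = (2.65×10^-8)(55.6)/(2.890e-06) = 0.5098 Ω
R_total = R_1 + R_2 + R_3 = 0.638 Ω

0.638 Ω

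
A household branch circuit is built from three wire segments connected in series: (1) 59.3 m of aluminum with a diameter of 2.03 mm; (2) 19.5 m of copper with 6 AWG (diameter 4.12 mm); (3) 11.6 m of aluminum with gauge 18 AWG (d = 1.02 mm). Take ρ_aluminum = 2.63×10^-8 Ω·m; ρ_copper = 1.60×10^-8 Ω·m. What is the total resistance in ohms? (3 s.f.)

0.879 Ω

Seg 1: A = π(d/2)² = π(1.0150e-03 m)² = 3.237e-06 m²
R_1 = (2.63×10^-8)(59.3)/(3.237e-06) = 0.4819 Ω
Seg 2: A = π(4.12/2 mm)² = π(2.0600e-03 m)² = 1.333e-05 m²
R_2 = (1.60×10^-8)(19.5)/(1.333e-05) = 0.0234 Ω
Seg 3: A = π(1.02/2 mm)² = π(5.1000e-04 m)² = 8.171e-07 m²
R_3 = (2.63×10^-8)(11.6)/(8.171e-07) = 0.3734 Ω
R_total = R_1 + R_2 + R_3 = 0.879 Ω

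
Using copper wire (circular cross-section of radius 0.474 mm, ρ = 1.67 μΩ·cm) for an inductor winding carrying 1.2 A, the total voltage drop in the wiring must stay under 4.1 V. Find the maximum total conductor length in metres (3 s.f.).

144 m

ρ = 1.67 μΩ·cm = 1.67×10^-8 Ω·m
A = πr² = π(4.7400e-04 m)² = 7.058e-07 m²
L_max = V_max·A/(1·ρI) = (4.1)(7.058e-07)/(1.67×10^-8×1.2) = 144 m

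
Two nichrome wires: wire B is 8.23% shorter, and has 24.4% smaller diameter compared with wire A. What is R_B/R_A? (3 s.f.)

R ∝ L/d², so R_B/R_A = (1 − 8.23/100) × (1 − 24.4/100)⁻²
= 0.9177 × 1.75 = 1.61

1.61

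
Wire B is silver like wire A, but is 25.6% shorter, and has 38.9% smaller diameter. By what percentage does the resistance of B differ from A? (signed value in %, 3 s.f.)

99.3%

R ∝ L/d², so R_B/R_A = (1 − 25.6/100) × (1 − 38.9/100)⁻²
= 0.744 × 2.679 = 1.993
(R_B − R_A)/R_A = 1.993 − 1 = 99.3%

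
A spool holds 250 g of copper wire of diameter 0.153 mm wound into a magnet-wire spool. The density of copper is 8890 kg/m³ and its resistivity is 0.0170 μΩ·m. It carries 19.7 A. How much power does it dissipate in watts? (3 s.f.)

ρ = 0.0170 μΩ·m = 1.70×10^-8 Ω·m
A = π(d/2)² = π(7.6500e-05 m)² = 1.8385e-08 m²
L = m/(density·A) = 0.25/(8890×1.8385e-08) = 1530 m
R = ρL/A = (1.70×10^-8)(1530)/(1.8385e-08) = 1414 Ω
P = I²R = (19.7)² × 1414 = 5.49×10^5 W

5.49×10^5 W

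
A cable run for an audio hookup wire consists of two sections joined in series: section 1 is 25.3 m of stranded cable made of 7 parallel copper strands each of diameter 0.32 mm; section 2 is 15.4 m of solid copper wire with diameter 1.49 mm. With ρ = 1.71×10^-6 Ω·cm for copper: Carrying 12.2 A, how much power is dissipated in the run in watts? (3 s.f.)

ρ = 1.71×10^-6 Ω·cm = 1.71×10^-8 Ω·m
Section 1: A_strand = π(1.6000e-04)² = 8.042e-08 m²; R₁ = ρL/(N·A_s) = (1.71×10^-8)(25.3)/(7×8.042e-08) = 0.7685 Ω
Section 2: A = π(d/2)² = π(7.4500e-04 m)² = 1.744e-06 m²
R₂ = (1.71×10^-8)(15.4)/(1.744e-06) = 0.151 Ω
R = R₁ + R₂ = 0.9195 Ω
P = I²R = (12.2)² × 0.9195 = 137 W

137 W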